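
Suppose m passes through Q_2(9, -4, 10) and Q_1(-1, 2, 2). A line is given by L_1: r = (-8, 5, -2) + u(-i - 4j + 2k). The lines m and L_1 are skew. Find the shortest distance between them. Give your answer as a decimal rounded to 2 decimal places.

A direction vector for m is Q_1 − Q_2 = (-10, 6, -8).
Common perpendicular direction n = (-10, 6, -8) × (-1, -4, 2) = (-20, 28, 46).
With w = (-8, 5, -2) − (9, -4, 10) = (-17, 9, -12), w · n = 40.
Distance = |w · n| / |n| = |40| / √3300 ≈ 0.70.

0.70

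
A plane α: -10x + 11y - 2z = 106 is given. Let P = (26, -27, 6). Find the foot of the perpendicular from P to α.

Foot = P − λn with λ = (n·P − d)/|n|² = (-569 − 106)/225 = -3.
Foot = (26, -27, 6) − (-3)·(-10, 11, -2) = (-4, 6, 0).

(-4, 6, 0)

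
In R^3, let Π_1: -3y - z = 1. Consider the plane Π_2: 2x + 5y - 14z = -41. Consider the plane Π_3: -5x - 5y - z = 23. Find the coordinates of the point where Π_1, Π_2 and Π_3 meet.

(-4, -1, 2)

Solving the 3×3 linear system -3y - z = 1, 2x + 5y - 14z = -41, -5x - 5y - z = 23 (e.g. by elimination or Cramer's rule, determinant = -231) gives (-4, -1, 2).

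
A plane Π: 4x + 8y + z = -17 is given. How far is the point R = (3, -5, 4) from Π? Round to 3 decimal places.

n·R − d = (4)·(3) + (8)·(-5) + (1)·(4) − (-17) = -7; |n| = √81.
Distance = |-7| / √81 = 7/√81 ≈ 0.778.

0.778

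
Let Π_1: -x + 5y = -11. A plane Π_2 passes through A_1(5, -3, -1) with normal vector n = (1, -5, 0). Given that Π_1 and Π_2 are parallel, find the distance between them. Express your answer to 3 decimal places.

1.765

Π_2: n·r = n·A_1 gives x - 5y = 20.
Rescale Π_2 by 1/(-1): -x + 5y = -20. Then distance = |-11 − (-20)| / √26 ≈ 1.765.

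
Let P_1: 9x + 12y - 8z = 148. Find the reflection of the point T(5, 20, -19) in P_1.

λ = (n·T − d)/|n|² = (437 − 148)/289 = 1.
Reflection = T − 2λn = (5, 20, -19) − 2·(9, 12, -8) = (-13, -4, -3).

(-13, -4, -3)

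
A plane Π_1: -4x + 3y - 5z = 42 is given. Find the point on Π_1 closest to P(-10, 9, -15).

Foot = P − λn with λ = (n·P − d)/|n|² = (142 − 42)/50 = 2.
Foot = (-10, 9, -15) − 2·(-4, 3, -5) = (-2, 3, -5).

(-2, 3, -5)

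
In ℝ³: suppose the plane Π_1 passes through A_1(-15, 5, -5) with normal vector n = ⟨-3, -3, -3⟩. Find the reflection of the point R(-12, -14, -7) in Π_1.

(0, -2, 5)

Π_1: n·r = n·A_1 gives -3x - 3y - 3z = 45.
λ = (n·R − d)/|n|² = (99 − 45)/27 = 2.
Reflection = R − 2λn = (-12, -14, -7) − 4·(-3, -3, -3) = (0, -2, 5).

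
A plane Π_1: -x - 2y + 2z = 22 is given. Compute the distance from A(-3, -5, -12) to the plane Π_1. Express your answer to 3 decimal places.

n·A − d = (-1)·(-3) + (-2)·(-5) + (2)·(-12) − 22 = -33; |n| = √9.
Distance = |-33| / √9 = 33/√9 ≈ 11.000.

11.000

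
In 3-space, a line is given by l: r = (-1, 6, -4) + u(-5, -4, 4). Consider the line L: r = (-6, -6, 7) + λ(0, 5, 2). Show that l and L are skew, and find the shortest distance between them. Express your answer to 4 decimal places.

Common perpendicular direction n = (-5, -4, 4) × (0, 5, 2) = (-28, 10, -25).
With w = (-6, -6, 7) − (-1, 6, -4) = (-5, -12, 11), w · n = -255.
Since n ≠ 0 the lines are not parallel, and w · n = -255 ≠ 0 so they do not intersect; hence they are skew.
Distance = |w · n| / |n| = |-255| / √1509 ≈ 6.5644.

6.5644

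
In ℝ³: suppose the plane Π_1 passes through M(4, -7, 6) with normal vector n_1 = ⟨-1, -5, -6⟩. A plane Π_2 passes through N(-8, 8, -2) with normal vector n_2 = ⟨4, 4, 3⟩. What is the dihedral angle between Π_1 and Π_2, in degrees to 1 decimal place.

Π_1: n_1·r = n_1·M gives -x - 5y - 6z = -5.
Π_2: n_2·r = n_2·N gives 4x + 4y + 3z = -6.
cos θ = |n₁·n₂| / (|n₁||n₂|) = |-42| / (√62 · √41).
θ = arccos(0.83303) ≈ 33.6°.

33.6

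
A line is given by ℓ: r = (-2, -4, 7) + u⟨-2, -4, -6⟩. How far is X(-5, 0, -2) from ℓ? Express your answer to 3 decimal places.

Taking (-2, -4, 7) on ℓ with direction v = (-2, -4, -6): w = X − (-2, -4, 7) = (-3, 4, -9), and w × v = (-60, 0, 20).
Distance = |w × v| / |v| = √4000 / √56 ≈ 8.452.

8.452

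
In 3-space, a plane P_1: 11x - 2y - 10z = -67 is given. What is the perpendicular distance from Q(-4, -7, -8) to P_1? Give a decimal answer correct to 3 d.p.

n·Q − d = (11)·(-4) + (-2)·(-7) + (-10)·(-8) − (-67) = 117; |n| = √225.
Distance = |117| / √225 = 117/√225 ≈ 7.800.

7.800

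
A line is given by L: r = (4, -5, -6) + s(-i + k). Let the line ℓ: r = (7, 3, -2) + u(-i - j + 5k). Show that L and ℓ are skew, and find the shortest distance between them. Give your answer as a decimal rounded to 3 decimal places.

9.192

Common perpendicular direction n = (-1, 0, 1) × (-1, -1, 5) = (1, 4, 1).
With w = (7, 3, -2) − (4, -5, -6) = (3, 8, 4), w · n = 39.
Since n ≠ 0 the lines are not parallel, and w · n = 39 ≠ 0 so they do not intersect; hence they are skew.
Distance = |w · n| / |n| = |39| / √18 ≈ 9.192.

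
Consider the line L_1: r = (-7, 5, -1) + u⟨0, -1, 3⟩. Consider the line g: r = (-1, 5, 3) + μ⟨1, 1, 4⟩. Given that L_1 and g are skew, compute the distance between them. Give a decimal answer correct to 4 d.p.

Common perpendicular direction n = (0, -1, 3) × (1, 1, 4) = (-7, 3, 1).
With w = (-1, 5, 3) − (-7, 5, -1) = (6, 0, 4), w · n = -38.
Distance = |w · n| / |n| = |-38| / √59 ≈ 4.9472.

4.9472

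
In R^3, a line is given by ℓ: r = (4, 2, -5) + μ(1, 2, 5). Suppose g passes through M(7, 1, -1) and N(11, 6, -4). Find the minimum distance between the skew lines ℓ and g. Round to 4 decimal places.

3.3060

A direction vector for g is N − M = (4, 5, -3).
Common perpendicular direction n = (1, 2, 5) × (4, 5, -3) = (-31, 23, -3).
With w = (7, 1, -1) − (4, 2, -5) = (3, -1, 4), w · n = -128.
Distance = |w · n| / |n| = |-128| / √1499 ≈ 3.3060.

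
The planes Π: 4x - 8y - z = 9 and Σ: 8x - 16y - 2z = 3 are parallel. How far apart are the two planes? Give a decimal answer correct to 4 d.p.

Rescale Σ by 1/2: 4x - 8y - z = 3/2. Then distance = |9 − (3/2)| / √81 ≈ 0.8333.

0.8333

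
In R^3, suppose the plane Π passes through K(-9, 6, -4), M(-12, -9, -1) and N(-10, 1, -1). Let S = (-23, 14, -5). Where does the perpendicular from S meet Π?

(-8, 11, -5)

KM = (-3, -15, 3), KN = (-1, -5, 3); a normal to Π is KM × KN = (-30, 6, 0).
Using K: Π has equation -30x + 6y = 306.
Foot = S − λn with λ = (n·S − d)/|n|² = (774 − 306)/936 = 1/2.
Foot = (-23, 14, -5) − (1/2)·(-30, 6, 0) = (-8, 11, -5).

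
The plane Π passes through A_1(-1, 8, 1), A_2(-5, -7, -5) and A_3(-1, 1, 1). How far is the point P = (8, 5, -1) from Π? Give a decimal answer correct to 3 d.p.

A_1A_2 = (-4, -15, -6), A_1A_3 = (0, -7, 0); a normal to Π is A_1A_2 × A_1A_3 = (-42, 0, 28).
Using A_1: Π has equation -42x + 28z = 70.
n·P − d = (-42)·(8) + (0)·(5) + (28)·(-1) − 70 = -434; |n| = √2548.
Distance = |-434| / √2548 = 434/√2548 ≈ 8.598.

8.598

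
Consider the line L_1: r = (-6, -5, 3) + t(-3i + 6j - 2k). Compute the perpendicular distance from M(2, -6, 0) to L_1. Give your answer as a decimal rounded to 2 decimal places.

7.89

Taking (-6, -5, 3) on L_1 with direction v = (-3, 6, -2): w = M − (-6, -5, 3) = (8, -1, -3), and w × v = (20, 25, 45).
Distance = |w × v| / |v| = √3050 / √49 ≈ 7.89.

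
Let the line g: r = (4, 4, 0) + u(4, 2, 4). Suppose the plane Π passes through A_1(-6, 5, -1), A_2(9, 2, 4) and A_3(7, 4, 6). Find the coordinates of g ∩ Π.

A_1A_2 = (15, -3, 5), A_1A_3 = (13, -1, 7); a normal to Π is A_1A_2 × A_1A_3 = (-16, -40, 24).
Using A_1: Π has equation -16x - 40y + 24z = -128.
Substitute r = (4, 4, 0) + t(4, 2, 4) into the plane: -224 + (-48)t = -128, so t = -2.
Intersection: (4, 4, 0) + (-2)·(4, 2, 4) = (-4, 0, -8).

(-4, 0, -8)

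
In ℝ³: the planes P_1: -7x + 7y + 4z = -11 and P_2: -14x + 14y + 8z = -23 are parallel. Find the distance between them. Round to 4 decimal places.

0.0468

Rescale P_2 by 1/2: -7x + 7y + 4z = -23/2. Then distance = |-11 − (-23/2)| / √114 ≈ 0.0468.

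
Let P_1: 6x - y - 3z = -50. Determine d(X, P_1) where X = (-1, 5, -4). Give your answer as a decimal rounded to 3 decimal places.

n·X − d = (6)·(-1) + (-1)·(5) + (-3)·(-4) − (-50) = 51; |n| = √46.
Distance = |51| / √46 = 51/√46 ≈ 7.520.

7.520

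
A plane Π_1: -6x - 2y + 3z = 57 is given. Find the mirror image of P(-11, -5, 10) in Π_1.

λ = (n·P − d)/|n|² = (106 − 57)/49 = 1.
Reflection = P − 2λn = (-11, -5, 10) − 2·(-6, -2, 3) = (1, -1, 4).

(1, -1, 4)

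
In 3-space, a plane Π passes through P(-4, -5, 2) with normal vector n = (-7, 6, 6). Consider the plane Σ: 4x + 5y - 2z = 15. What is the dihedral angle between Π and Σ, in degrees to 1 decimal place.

Π: n·r = n·P gives -7x + 6y + 6z = 10.
cos θ = |n₁·n₂| / (|n₁||n₂|) = |-10| / (√121 · √45).
θ = arccos(0.13552) ≈ 82.2°.

82.2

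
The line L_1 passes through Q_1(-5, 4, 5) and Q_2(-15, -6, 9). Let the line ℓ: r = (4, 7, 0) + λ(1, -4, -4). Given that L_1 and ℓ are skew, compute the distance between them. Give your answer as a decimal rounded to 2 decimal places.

A direction vector for L_1 is Q_2 − Q_1 = (-10, -10, 4).
Common perpendicular direction n = (-10, -10, 4) × (1, -4, -4) = (56, -36, 50).
With w = (4, 7, 0) − (-5, 4, 5) = (9, 3, -5), w · n = 146.
Distance = |w · n| / |n| = |146| / √6932 ≈ 1.75.

1.75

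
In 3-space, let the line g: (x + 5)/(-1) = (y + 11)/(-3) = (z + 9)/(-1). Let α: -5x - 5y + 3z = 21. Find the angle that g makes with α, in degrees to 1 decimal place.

g has direction (-1, -3, -1) through (-5, -11, -9).
sin θ = |n·v| / (|n||v|) = |17| / (√59 · √11) = 0.66731.
θ ≈ 41.9°.

41.9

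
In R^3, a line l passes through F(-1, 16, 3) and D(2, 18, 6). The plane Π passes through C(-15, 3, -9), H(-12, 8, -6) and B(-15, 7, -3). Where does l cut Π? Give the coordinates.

A direction vector for l is D − F = (3, 2, 3).
CH = (3, 5, 3), CB = (0, 4, 6); a normal to Π is CH × CB = (18, -18, 12).
Using C: Π has equation 18x - 18y + 12z = -432.
Substitute r = (-1, 16, 3) + t(3, 2, 3) into the plane: -270 + 54t = -432, so t = -3.
Intersection: (-1, 16, 3) + (-3)·(3, 2, 3) = (-10, 10, -6).

(-10, 10, -6)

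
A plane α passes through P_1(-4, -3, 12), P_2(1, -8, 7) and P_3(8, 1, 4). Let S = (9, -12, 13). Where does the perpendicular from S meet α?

(3, -10, 5)

P_1P_2 = (5, -5, -5), P_1P_3 = (12, 4, -8); a normal to α is P_1P_2 × P_1P_3 = (60, -20, 80).
Using P_1: α has equation 60x - 20y + 80z = 780.
Foot = S − λn with λ = (n·S − d)/|n|² = (1820 − 780)/10400 = 1/10.
Foot = (9, -12, 13) − (1/10)·(60, -20, 80) = (3, -10, 5).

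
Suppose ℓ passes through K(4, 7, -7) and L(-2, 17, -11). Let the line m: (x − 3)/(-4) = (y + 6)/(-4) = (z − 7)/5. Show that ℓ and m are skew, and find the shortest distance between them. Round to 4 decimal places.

A direction vector for ℓ is L − K = (-6, 10, -4).
m has direction (-4, -4, 5) through (3, -6, 7).
Common perpendicular direction n = (-6, 10, -4) × (-4, -4, 5) = (34, 46, 64).
With w = (3, -6, 7) − (4, 7, -7) = (-1, -13, 14), w · n = 264.
Since n ≠ 0 the lines are not parallel, and w · n = 264 ≠ 0 so they do not intersect; hence they are skew.
Distance = |w · n| / |n| = |264| / √7368 ≈ 3.0756.

3.0756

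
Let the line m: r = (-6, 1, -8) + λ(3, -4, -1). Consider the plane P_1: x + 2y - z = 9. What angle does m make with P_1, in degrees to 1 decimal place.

sin θ = |n·v| / (|n||v|) = |-4| / (√6 · √26) = 0.32026.
θ ≈ 18.7°.

18.7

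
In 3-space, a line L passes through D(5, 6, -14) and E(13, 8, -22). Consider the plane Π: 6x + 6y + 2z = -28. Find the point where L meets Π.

A direction vector for L is E − D = (8, 2, -8).
Substitute r = (5, 6, -14) + t(8, 2, -8) into the plane: 38 + 44t = -28, so t = -3/2.
Intersection: (5, 6, -14) + (-3/2)·(8, 2, -8) = (-7, 3, -2).

(-7, 3, -2)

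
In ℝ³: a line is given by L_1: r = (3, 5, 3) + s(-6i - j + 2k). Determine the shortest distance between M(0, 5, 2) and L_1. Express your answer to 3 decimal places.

1.938

Taking (3, 5, 3) on L_1 with direction v = (-6, -1, 2): w = M − (3, 5, 3) = (-3, 0, -1), and w × v = (-1, 12, 3).
Distance = |w × v| / |v| = √154 / √41 ≈ 1.938.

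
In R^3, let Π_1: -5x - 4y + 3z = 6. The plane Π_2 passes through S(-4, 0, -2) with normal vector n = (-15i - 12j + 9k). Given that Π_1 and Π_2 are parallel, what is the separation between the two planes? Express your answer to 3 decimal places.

1.131

Π_2: n·r = n·S gives -15x - 12y + 9z = 42.
Rescale Π_2 by 1/3: -5x - 4y + 3z = 14. Then distance = |6 − 14| / √50 ≈ 1.131.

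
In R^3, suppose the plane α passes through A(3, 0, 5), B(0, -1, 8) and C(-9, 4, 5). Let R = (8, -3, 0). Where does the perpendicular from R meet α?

(9, 0, 2)

AB = (-3, -1, 3), AC = (-12, 4, 0); a normal to α is AB × AC = (-12, -36, -24).
Using A: α has equation -12x - 36y - 24z = -156.
Foot = R − λn with λ = (n·R − d)/|n|² = (12 − (-156))/2016 = 1/12.
Foot = (8, -3, 0) − (1/12)·(-12, -36, -24) = (9, 0, 2).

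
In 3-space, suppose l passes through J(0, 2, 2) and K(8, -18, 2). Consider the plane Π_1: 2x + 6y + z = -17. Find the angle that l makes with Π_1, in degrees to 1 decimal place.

48.9

A direction vector for l is K − J = (8, -20, 0).
sin θ = |n·v| / (|n||v|) = |-104| / (√41 · √464) = 0.75402.
θ ≈ 48.9°.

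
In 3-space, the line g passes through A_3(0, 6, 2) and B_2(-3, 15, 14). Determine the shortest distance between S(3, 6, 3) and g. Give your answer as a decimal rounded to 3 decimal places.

3.156

A direction vector for g is B_2 − A_3 = (-3, 9, 12).
Taking (0, 6, 2) on g with direction v = (-3, 9, 12): w = S − (0, 6, 2) = (3, 0, 1), and w × v = (-9, -39, 27).
Distance = |w × v| / |v| = √2331 / √234 ≈ 3.156.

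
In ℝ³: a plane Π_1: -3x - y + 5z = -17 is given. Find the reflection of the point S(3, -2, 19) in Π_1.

(21, 4, -11)

λ = (n·S − d)/|n|² = (88 − (-17))/35 = 3.
Reflection = S − 2λn = (3, -2, 19) − 6·(-3, -1, 5) = (21, 4, -11).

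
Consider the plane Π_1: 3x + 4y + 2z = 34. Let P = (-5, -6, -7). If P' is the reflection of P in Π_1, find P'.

(13, 18, 5)

λ = (n·P − d)/|n|² = (-53 − 34)/29 = -3.
Reflection = P − 2λn = (-5, -6, -7) − (-6)·(3, 4, 2) = (13, 18, 5).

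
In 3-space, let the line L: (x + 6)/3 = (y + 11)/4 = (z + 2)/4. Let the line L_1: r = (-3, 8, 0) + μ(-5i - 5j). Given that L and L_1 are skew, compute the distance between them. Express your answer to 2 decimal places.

L has direction (3, 4, 4) through (-6, -11, -2).
Common perpendicular direction n = (3, 4, 4) × (-5, -5, 0) = (20, -20, 5).
With w = (-3, 8, 0) − (-6, -11, -2) = (3, 19, 2), w · n = -310.
Distance = |w · n| / |n| = |-310| / √825 ≈ 10.79.

10.79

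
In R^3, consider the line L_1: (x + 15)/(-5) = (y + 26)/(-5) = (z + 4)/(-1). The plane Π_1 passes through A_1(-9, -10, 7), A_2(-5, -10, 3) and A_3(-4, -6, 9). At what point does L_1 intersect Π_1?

L_1 has direction (-5, -5, -1) through (-15, -26, -4).
A_1A_2 = (4, 0, -4), A_1A_3 = (5, 4, 2); a normal to Π_1 is A_1A_2 × A_1A_3 = (16, -28, 16).
Using A_1: Π_1 has equation 16x - 28y + 16z = 248.
Substitute r = (-15, -26, -4) + t(-5, -5, -1) into the plane: 424 + 44t = 248, so t = -4.
Intersection: (-15, -26, -4) + (-4)·(-5, -5, -1) = (5, -6, 0).

(5, -6, 0)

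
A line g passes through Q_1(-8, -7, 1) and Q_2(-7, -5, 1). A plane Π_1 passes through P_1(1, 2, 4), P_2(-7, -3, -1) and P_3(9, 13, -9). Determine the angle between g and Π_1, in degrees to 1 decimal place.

A direction vector for g is Q_2 − Q_1 = (1, 2, 0).
P_1P_2 = (-8, -5, -5), P_1P_3 = (8, 11, -13); a normal to Π_1 is P_1P_2 × P_1P_3 = (120, -144, -48).
Using P_1: Π_1 has equation 120x - 144y - 48z = -360.
sin θ = |n·v| / (|n||v|) = |-168| / (√37440 · √5) = 0.38829.
θ ≈ 22.8°.

22.8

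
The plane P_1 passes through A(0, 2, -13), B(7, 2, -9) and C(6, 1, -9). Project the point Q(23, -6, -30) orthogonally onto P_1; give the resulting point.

AB = (7, 0, 4), AC = (6, -1, 4); a normal to P_1 is AB × AC = (4, -4, -7).
Using A: P_1 has equation 4x - 4y - 7z = 83.
Foot = Q − λn with λ = (n·Q − d)/|n|² = (326 − 83)/81 = 3.
Foot = (23, -6, -30) − 3·(4, -4, -7) = (11, 6, -9).

(11, 6, -9)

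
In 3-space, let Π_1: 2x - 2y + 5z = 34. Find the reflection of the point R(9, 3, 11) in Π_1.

(5, 7, 1)

λ = (n·R − d)/|n|² = (67 − 34)/33 = 1.
Reflection = R − 2λn = (9, 3, 11) − 2·(2, -2, 5) = (5, 7, 1).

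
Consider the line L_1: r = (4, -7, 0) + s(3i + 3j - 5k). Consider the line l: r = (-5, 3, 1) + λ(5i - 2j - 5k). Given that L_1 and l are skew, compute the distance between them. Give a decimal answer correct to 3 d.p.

Common perpendicular direction n = (3, 3, -5) × (5, -2, -5) = (-25, -10, -21).
With w = (-5, 3, 1) − (4, -7, 0) = (-9, 10, 1), w · n = 104.
Distance = |w · n| / |n| = |104| / √1166 ≈ 3.046.

3.046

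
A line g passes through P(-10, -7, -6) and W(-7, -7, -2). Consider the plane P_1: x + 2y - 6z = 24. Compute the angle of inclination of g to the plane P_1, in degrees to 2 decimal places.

40.99

A direction vector for g is W − P = (3, 0, 4).
sin θ = |n·v| / (|n||v|) = |-21| / (√41 · √25) = 0.65593.
θ ≈ 40.99°.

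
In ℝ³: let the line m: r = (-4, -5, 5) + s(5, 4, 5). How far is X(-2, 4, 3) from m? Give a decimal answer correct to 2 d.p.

8.33

Taking (-4, -5, 5) on m with direction v = (5, 4, 5): w = X − (-4, -5, 5) = (2, 9, -2), and w × v = (53, -20, -37).
Distance = |w × v| / |v| = √4578 / √66 ≈ 8.33.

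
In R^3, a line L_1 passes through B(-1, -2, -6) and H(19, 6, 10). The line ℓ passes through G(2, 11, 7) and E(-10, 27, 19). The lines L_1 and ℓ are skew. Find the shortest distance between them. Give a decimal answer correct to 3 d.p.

A direction vector for L_1 is H − B = (20, 8, 16).
A direction vector for ℓ is E − G = (-12, 16, 12).
Common perpendicular direction n = (20, 8, 16) × (-12, 16, 12) = (-160, -432, 416).
With w = (2, 11, 7) − (-1, -2, -6) = (3, 13, 13), w · n = -688.
Distance = |w · n| / |n| = |-688| / √385280 ≈ 1.108.

1.108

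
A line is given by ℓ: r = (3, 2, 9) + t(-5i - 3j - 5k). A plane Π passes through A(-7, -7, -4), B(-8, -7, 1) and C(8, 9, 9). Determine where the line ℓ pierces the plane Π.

(-2, -1, 4)

AB = (-1, 0, 5), AC = (15, 16, 13); a normal to Π is AB × AC = (-80, 88, -16).
Using A: Π has equation -80x + 88y - 16z = 8.
Substitute r = (3, 2, 9) + t(-5, -3, -5) into the plane: -208 + 216t = 8, so t = 1.
Intersection: (3, 2, 9) + 1·(-5, -3, -5) = (-2, -1, 4).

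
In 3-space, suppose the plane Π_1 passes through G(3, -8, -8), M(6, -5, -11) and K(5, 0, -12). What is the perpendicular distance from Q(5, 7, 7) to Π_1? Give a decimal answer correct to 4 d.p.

GM = (3, 3, -3), GK = (2, 8, -4); a normal to Π_1 is GM × GK = (12, 6, 18).
Using G: Π_1 has equation 12x + 6y + 18z = -156.
n·Q − d = (12)·(5) + (6)·(7) + (18)·(7) − (-156) = 384; |n| = √504.
Distance = |384| / √504 = 384/√504 ≈ 17.1047.

17.1047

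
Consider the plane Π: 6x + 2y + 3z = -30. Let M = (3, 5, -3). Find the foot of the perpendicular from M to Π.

Foot = M − λn with λ = (n·M − d)/|n|² = (19 − (-30))/49 = 1.
Foot = (3, 5, -3) − 1·(6, 2, 3) = (-3, 3, -6).

(-3, 3, -6)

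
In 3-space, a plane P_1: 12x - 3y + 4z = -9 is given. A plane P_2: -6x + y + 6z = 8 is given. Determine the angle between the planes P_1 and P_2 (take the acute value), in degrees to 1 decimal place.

cos θ = |n₁·n₂| / (|n₁||n₂|) = |-51| / (√169 · √73).
θ = arccos(0.45916) ≈ 62.7°.

62.7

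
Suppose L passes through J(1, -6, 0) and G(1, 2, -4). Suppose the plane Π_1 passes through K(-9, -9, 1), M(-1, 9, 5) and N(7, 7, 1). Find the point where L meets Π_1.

(1, -4, -1)

A direction vector for L is G − J = (0, 8, -4).
KM = (8, 18, 4), KN = (16, 16, 0); a normal to Π_1 is KM × KN = (-64, 64, -160).
Using K: Π_1 has equation -64x + 64y - 160z = -160.
Substitute r = (1, -6, 0) + t(0, 8, -4) into the plane: -448 + 1152t = -160, so t = 1/4.
Intersection: (1, -6, 0) + (1/4)·(0, 8, -4) = (1, -4, -1).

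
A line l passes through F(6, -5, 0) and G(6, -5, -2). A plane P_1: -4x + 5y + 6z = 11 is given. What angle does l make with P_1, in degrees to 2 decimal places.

43.14

A direction vector for l is G − F = (0, 0, -2).
sin θ = |n·v| / (|n||v|) = |-12| / (√77 · √4) = 0.68376.
θ ≈ 43.14°.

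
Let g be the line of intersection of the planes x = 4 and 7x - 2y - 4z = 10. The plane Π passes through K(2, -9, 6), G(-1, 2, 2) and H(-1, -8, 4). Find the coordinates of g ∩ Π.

(4, -3, 6)

Direction of g: (1, 0, 0) × (7, -2, -4) = (0, 4, -2).
A point on g: solving the two plane equations with y = -9 gives (4, -9, 9).
KG = (-3, 11, -4), KH = (-3, 1, -2); a normal to Π is KG × KH = (-18, 6, 30).
Using K: Π has equation -18x + 6y + 30z = 90.
Substitute r = (4, -9, 9) + t(0, 4, -2) into the plane: 144 + (-36)t = 90, so t = 3/2.
Intersection: (4, -9, 9) + (3/2)·(0, 4, -2) = (4, -3, 6).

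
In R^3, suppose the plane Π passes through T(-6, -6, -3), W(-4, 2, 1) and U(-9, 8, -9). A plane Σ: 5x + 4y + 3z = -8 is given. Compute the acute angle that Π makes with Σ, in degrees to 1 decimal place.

TW = (2, 8, 4), TU = (-3, 14, -6); a normal to Π is TW × TU = (-104, 0, 52).
Using T: Π has equation -104x + 52z = 468.
cos θ = |n₁·n₂| / (|n₁||n₂|) = |-364| / (√13520 · √50).
θ = arccos(0.44272) ≈ 63.7°.

63.7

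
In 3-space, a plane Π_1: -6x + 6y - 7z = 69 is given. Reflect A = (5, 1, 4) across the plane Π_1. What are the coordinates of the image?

(-7, 13, -10)

λ = (n·A − d)/|n|² = (-52 − 69)/121 = -1.
Reflection = A − 2λn = (5, 1, 4) − (-2)·(-6, 6, -7) = (-7, 13, -10).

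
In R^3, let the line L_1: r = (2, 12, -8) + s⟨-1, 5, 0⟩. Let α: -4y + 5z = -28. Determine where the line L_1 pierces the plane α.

Substitute r = (2, 12, -8) + t(-1, 5, 0) into the plane: -88 + (-20)t = -28, so t = -3.
Intersection: (2, 12, -8) + (-3)·(-1, 5, 0) = (5, -3, -8).

(5, -3, -8)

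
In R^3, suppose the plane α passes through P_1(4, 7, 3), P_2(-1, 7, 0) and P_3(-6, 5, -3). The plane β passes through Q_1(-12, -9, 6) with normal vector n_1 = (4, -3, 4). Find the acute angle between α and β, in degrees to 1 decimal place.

77.6

P_1P_2 = (-5, 0, -3), P_1P_3 = (-10, -2, -6); a normal to α is P_1P_2 × P_1P_3 = (-6, 0, 10).
Using P_1: α has equation -6x + 10z = 6.
β: n_1·r = n_1·Q_1 gives 4x - 3y + 4z = 3.
cos θ = |n₁·n₂| / (|n₁||n₂|) = |16| / (√136 · √41).
θ = arccos(0.21427) ≈ 77.6°.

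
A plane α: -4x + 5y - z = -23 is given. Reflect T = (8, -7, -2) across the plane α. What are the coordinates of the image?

λ = (n·T − d)/|n|² = (-65 − (-23))/42 = -1.
Reflection = T − 2λn = (8, -7, -2) − (-2)·(-4, 5, -1) = (0, 3, -4).

(0, 3, -4)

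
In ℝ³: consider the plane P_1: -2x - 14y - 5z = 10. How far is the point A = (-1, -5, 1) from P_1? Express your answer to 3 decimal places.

n·A − d = (-2)·(-1) + (-14)·(-5) + (-5)·(1) − 10 = 57; |n| = √225.
Distance = |57| / √225 = 57/√225 ≈ 3.800.

3.800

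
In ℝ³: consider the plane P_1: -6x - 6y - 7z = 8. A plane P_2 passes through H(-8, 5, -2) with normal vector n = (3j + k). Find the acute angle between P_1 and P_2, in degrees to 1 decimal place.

P_2: n·r = n·H gives 3y + z = 13.
cos θ = |n₁·n₂| / (|n₁||n₂|) = |-25| / (√121 · √10).
θ = arccos(0.71870) ≈ 44.1°.

44.1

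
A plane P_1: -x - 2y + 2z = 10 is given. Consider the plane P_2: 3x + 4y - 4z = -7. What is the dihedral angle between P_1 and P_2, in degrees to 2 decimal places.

cos θ = |n₁·n₂| / (|n₁||n₂|) = |-19| / (√9 · √41).
θ = arccos(0.98910) ≈ 8.47°.

8.47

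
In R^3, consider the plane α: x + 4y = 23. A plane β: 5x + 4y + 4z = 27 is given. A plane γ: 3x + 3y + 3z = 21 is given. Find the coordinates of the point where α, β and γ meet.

(-1, 6, 2)

Solving the 3×3 linear system x + 4y = 23, 5x + 4y + 4z = 27, 3x + 3y + 3z = 21 (e.g. by elimination or Cramer's rule, determinant = -12) gives (-1, 6, 2).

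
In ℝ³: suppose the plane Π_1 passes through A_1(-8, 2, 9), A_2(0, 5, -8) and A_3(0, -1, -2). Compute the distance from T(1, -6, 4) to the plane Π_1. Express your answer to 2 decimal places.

A_1A_2 = (8, 3, -17), A_1A_3 = (8, -3, -11); a normal to Π_1 is A_1A_2 × A_1A_3 = (-84, -48, -48).
Using A_1: Π_1 has equation -84x - 48y - 48z = 144.
n·T − d = (-84)·(1) + (-48)·(-6) + (-48)·(4) − 144 = -132; |n| = √11664.
Distance = |-132| / √11664 = 132/√11664 ≈ 1.22.

1.22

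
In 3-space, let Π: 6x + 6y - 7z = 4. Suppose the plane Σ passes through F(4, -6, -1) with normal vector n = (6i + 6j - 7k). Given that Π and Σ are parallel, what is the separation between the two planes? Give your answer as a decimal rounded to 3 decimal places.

Σ: n·r = n·F gives 6x + 6y - 7z = -5.
Same normal n = (6, 6, -7) with |n| = √121; distance = |4 − (-5)| / |n| = 9/√121 ≈ 0.818.

0.818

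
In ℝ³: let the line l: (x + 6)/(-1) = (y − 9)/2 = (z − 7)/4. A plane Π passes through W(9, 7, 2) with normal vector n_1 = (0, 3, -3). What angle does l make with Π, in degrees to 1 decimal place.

l has direction (-1, 2, 4) through (-6, 9, 7).
Π: n_1·r = n_1·W gives 3y - 3z = 15.
sin θ = |n·v| / (|n||v|) = |-6| / (√18 · √21) = 0.30861.
θ ≈ 18.0°.

18.0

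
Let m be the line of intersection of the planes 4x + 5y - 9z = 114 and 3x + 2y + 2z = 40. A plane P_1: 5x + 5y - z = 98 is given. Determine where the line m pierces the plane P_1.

(8, 11, -3)

Direction of m: (4, 5, -9) × (3, 2, 2) = (28, -35, -7).
A point on m: solving the two plane equations with x = 16 gives (16, 1, -5).
Substitute r = (16, 1, -5) + t(28, -35, -7) into the plane: 90 + (-28)t = 98, so t = -2/7.
Intersection: (16, 1, -5) + (-2/7)·(28, -35, -7) = (8, 11, -3).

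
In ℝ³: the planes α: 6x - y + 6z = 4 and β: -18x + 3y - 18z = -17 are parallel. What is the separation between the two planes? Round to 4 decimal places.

0.1951

Rescale β by 1/(-3): 6x - y + 6z = 17/3. Then distance = |4 − (17/3)| / √73 ≈ 0.1951.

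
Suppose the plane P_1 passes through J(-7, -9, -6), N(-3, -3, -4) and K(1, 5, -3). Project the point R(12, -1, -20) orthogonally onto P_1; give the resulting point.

(-3, 5, -8)

JN = (4, 6, 2), JK = (8, 14, 3); a normal to P_1 is JN × JK = (-10, 4, 8).
Using J: P_1 has equation -10x + 4y + 8z = -14.
Foot = R − λn with λ = (n·R − d)/|n|² = (-284 − (-14))/180 = -3/2.
Foot = (12, -1, -20) − (-3/2)·(-10, 4, 8) = (-3, 5, -8).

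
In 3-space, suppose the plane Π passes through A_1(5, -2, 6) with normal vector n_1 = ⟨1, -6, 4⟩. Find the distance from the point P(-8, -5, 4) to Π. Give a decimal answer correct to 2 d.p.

0.41

Π: n_1·r = n_1·A_1 gives x - 6y + 4z = 41.
n·P − d = (1)·(-8) + (-6)·(-5) + (4)·(4) − 41 = -3; |n| = √53.
Distance = |-3| / √53 = 3/√53 ≈ 0.41.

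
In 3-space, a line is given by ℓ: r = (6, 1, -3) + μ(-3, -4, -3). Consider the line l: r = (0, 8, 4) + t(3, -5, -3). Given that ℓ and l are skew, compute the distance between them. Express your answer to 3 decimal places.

2.486

Common perpendicular direction n = (-3, -4, -3) × (3, -5, -3) = (-3, -18, 27).
With w = (0, 8, 4) − (6, 1, -3) = (-6, 7, 7), w · n = 81.
Distance = |w · n| / |n| = |81| / √1062 ≈ 2.486.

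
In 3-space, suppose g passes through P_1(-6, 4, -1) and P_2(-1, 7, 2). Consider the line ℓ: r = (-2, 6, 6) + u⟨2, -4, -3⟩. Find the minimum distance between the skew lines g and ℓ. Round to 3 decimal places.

3.815

A direction vector for g is P_2 − P_1 = (5, 3, 3).
Common perpendicular direction n = (5, 3, 3) × (2, -4, -3) = (3, 21, -26).
With w = (-2, 6, 6) − (-6, 4, -1) = (4, 2, 7), w · n = -128.
Distance = |w · n| / |n| = |-128| / √1126 ≈ 3.815.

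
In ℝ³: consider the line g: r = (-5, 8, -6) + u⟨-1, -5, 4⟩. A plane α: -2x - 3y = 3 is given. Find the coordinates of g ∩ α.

(-6, 3, -2)

Substitute r = (-5, 8, -6) + t(-1, -5, 4) into the plane: -14 + 17t = 3, so t = 1.
Intersection: (-5, 8, -6) + 1·(-1, -5, 4) = (-6, 3, -2).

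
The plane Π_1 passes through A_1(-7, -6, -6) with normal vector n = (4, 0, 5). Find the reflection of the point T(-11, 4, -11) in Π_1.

Π_1: n·r = n·A_1 gives 4x + 5z = -58.
λ = (n·T − d)/|n|² = (-99 − (-58))/41 = -1.
Reflection = T − 2λn = (-11, 4, -11) − (-2)·(4, 0, 5) = (-3, 4, -1).

(-3, 4, -1)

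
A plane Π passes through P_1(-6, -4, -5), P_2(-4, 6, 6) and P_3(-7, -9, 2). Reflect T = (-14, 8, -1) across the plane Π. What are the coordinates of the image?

(6, 4, -1)

P_1P_2 = (2, 10, 11), P_1P_3 = (-1, -5, 7); a normal to Π is P_1P_2 × P_1P_3 = (125, -25, 0).
Using P_1: Π has equation 125x - 25y = -650.
λ = (n·T − d)/|n|² = (-1950 − (-650))/16250 = -2/25.
Reflection = T − 2λn = (-14, 8, -1) − (-4/25)·(125, -25, 0) = (6, 4, -1).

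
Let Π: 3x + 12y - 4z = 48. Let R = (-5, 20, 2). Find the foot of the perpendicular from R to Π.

(-8, 8, 6)

Foot = R − λn with λ = (n·R − d)/|n|² = (217 − 48)/169 = 1.
Foot = (-5, 20, 2) − 1·(3, 12, -4) = (-8, 8, 6).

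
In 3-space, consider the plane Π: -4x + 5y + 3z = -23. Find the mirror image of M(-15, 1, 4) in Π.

λ = (n·M − d)/|n|² = (77 − (-23))/50 = 2.
Reflection = M − 2λn = (-15, 1, 4) − 4·(-4, 5, 3) = (1, -19, -8).

(1, -19, -8)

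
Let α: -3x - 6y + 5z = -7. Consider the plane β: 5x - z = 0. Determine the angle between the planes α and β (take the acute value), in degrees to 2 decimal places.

cos θ = |n₁·n₂| / (|n₁||n₂|) = |-20| / (√70 · √26).
θ = arccos(0.46881) ≈ 62.04°.

62.04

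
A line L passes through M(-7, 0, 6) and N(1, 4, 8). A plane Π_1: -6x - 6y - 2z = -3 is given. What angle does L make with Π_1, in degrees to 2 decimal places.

A direction vector for L is N − M = (8, 4, 2).
sin θ = |n·v| / (|n||v|) = |-76| / (√76 · √84) = 0.95119.
θ ≈ 72.02°.

72.02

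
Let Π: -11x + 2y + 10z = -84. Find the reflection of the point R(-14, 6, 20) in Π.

(30, -2, -20)

λ = (n·R − d)/|n|² = (366 − (-84))/225 = 2.
Reflection = R − 2λn = (-14, 6, 20) − 4·(-11, 2, 10) = (30, -2, -20).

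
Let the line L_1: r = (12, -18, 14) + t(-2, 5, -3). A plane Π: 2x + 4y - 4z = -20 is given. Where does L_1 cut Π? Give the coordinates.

(6, -3, 5)

Substitute r = (12, -18, 14) + t(-2, 5, -3) into the plane: -104 + 28t = -20, so t = 3.
Intersection: (12, -18, 14) + 3·(-2, 5, -3) = (6, -3, 5).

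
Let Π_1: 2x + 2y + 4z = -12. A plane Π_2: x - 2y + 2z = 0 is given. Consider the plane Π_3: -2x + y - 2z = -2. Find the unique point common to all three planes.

Solving the 3×3 linear system 2x + 2y + 4z = -12, x - 2y + 2z = 0, -2x + y - 2z = -2 (e.g. by elimination or Cramer's rule, determinant = -12) gives (4, -2, -4).

(4, -2, -4)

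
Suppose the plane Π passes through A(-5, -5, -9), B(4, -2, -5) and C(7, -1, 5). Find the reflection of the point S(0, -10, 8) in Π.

AB = (9, 3, 4), AC = (12, 4, 14); a normal to Π is AB × AC = (26, -78, 0).
Using A: Π has equation 26x - 78y = 260.
λ = (n·S − d)/|n|² = (780 − 260)/6760 = 1/13.
Reflection = S − 2λn = (0, -10, 8) − (2/13)·(26, -78, 0) = (-4, 2, 8).

(-4, 2, 8)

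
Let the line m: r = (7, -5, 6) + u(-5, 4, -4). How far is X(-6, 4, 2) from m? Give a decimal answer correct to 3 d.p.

5.084

Taking (7, -5, 6) on m with direction v = (-5, 4, -4): w = X − (7, -5, 6) = (-13, 9, -4), and w × v = (-20, -32, -7).
Distance = |w × v| / |v| = √1473 / √57 ≈ 5.084.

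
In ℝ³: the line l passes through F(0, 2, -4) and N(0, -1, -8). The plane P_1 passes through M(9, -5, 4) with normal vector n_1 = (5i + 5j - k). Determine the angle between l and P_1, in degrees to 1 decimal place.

A direction vector for l is N − F = (0, -3, -4).
P_1: n_1·r = n_1·M gives 5x + 5y - z = 16.
sin θ = |n·v| / (|n||v|) = |-11| / (√51 · √25) = 0.30806.
θ ≈ 17.9°.

17.9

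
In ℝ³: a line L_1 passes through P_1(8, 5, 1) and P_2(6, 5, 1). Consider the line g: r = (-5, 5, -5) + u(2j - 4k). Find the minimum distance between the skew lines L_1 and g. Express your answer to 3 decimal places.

2.683

A direction vector for L_1 is P_2 − P_1 = (-2, 0, 0).
Common perpendicular direction n = (-2, 0, 0) × (0, 2, -4) = (0, -8, -4).
With w = (-5, 5, -5) − (8, 5, 1) = (-13, 0, -6), w · n = 24.
Distance = |w · n| / |n| = |24| / √80 ≈ 2.683.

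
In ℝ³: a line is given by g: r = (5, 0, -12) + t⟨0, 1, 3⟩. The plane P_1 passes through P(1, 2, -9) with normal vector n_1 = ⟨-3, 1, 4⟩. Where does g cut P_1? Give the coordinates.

(5, 2, -6)

P_1: n_1·r = n_1·P gives -3x + y + 4z = -37.
Substitute r = (5, 0, -12) + t(0, 1, 3) into the plane: -63 + 13t = -37, so t = 2.
Intersection: (5, 0, -12) + 2·(0, 1, 3) = (5, 2, -6).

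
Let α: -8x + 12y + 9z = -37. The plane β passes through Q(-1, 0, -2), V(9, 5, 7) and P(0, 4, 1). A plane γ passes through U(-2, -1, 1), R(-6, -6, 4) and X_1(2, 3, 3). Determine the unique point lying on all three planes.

QV = (10, 5, 9), QP = (1, 4, 3); a normal to β is QV × QP = (-21, -21, 35).
Using Q: β has equation -21x - 21y + 35z = -49.
UR = (-4, -5, 3), UX_1 = (4, 4, 2); a normal to γ is UR × UX_1 = (-22, 20, 4).
Using U: γ has equation -22x + 20y + 4z = 28.
Solving the 3×3 linear system -8x + 12y + 9z = -37, -21x - 21y + 35z = -49, -22x + 20y + 4z = 28 (e.g. by elimination or Cramer's rule, determinant = -9898) gives (-4, -2, -5).

(-4, -2, -5)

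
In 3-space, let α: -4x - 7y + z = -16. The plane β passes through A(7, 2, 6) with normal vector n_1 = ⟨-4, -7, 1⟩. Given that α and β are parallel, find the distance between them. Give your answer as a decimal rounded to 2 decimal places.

β: n_1·r = n_1·A gives -4x - 7y + z = -36.
Same normal n = (-4, -7, 1) with |n| = √66; distance = |-16 − (-36)| / |n| = 20/√66 ≈ 2.46.

2.46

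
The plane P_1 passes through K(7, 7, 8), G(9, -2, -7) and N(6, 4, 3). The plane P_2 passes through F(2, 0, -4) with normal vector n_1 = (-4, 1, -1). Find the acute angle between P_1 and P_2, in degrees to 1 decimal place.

71.1

KG = (2, -9, -15), KN = (-1, -3, -5); a normal to P_1 is KG × KN = (0, 25, -15).
Using K: P_1 has equation 25y - 15z = 55.
P_2: n_1·r = n_1·F gives -4x + y - z = -4.
cos θ = |n₁·n₂| / (|n₁||n₂|) = |40| / (√850 · √18).
θ = arccos(0.32338) ≈ 71.1°.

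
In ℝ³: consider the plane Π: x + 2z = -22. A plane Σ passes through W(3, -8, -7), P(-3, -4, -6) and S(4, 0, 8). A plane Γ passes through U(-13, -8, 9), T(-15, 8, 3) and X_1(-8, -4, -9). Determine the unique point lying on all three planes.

WP = (-6, 4, 1), WS = (1, 8, 15); a normal to Σ is WP × WS = (52, 91, -52).
Using W: Σ has equation 52x + 91y - 52z = -208.
UT = (-2, 16, -6), UX_1 = (5, 4, -18); a normal to Γ is UT × UX_1 = (-264, -66, -88).
Using U: Γ has equation -264x - 66y - 88z = 3168.
Solving the 3×3 linear system x + 2z = -22, 52x + 91y - 52z = -208, -264x - 66y - 88z = 3168 (e.g. by elimination or Cramer's rule, determinant = 29744) gives (-10, 0, -6).

(-10, 0, -6)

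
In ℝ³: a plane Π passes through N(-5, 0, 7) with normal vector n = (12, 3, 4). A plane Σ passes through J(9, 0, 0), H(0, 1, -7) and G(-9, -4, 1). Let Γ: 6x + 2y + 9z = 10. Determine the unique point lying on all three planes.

(-3, -4, 4)

Π: n·r = n·N gives 12x + 3y + 4z = -32.
JH = (-9, 1, -7), JG = (-18, -4, 1); a normal to Σ is JH × JG = (-27, 135, 54).
Using J: Σ has equation -27x + 135y + 54z = -243.
Solving the 3×3 linear system 12x + 3y + 4z = -32, -27x + 135y + 54z = -243, 6x + 2y + 9z = 10 (e.g. by elimination or Cramer's rule, determinant = 11529) gives (-3, -4, 4).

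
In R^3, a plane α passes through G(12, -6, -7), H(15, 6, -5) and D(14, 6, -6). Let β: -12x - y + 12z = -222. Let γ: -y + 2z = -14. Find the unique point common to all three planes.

GH = (3, 12, 2), GD = (2, 12, 1); a normal to α is GH × GD = (-12, 1, 12).
Using G: α has equation -12x + y + 12z = -234.
Solving the 3×3 linear system -12x + y + 12z = -234, -12x - y + 12z = -222, -y + 2z = -14 (e.g. by elimination or Cramer's rule, determinant = 48) gives (9, -6, -10).

(9, -6, -10)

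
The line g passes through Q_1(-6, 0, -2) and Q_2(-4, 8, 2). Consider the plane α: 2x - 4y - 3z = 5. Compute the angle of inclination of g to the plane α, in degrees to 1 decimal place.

A direction vector for g is Q_2 − Q_1 = (2, 8, 4).
sin θ = |n·v| / (|n||v|) = |-40| / (√29 · √84) = 0.81044.
θ ≈ 54.1°.

54.1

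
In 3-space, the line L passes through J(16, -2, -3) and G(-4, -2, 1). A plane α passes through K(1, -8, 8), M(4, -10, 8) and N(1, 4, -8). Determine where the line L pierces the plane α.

(1, -2, 0)

A direction vector for L is G − J = (-20, 0, 4).
KM = (3, -2, 0), KN = (0, 12, -16); a normal to α is KM × KN = (32, 48, 36).
Using K: α has equation 32x + 48y + 36z = -64.
Substitute r = (16, -2, -3) + t(-20, 0, 4) into the plane: 308 + (-496)t = -64, so t = 3/4.
Intersection: (16, -2, -3) + (3/4)·(-20, 0, 4) = (1, -2, 0).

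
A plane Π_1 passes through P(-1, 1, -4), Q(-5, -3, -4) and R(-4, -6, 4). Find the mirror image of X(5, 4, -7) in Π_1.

(1, 8, -5)

PQ = (-4, -4, 0), PR = (-3, -7, 8); a normal to Π_1 is PQ × PR = (-32, 32, 16).
Using P: Π_1 has equation -32x + 32y + 16z = 0.
λ = (n·X − d)/|n|² = (-144 − 0)/2304 = -1/16.
Reflection = X − 2λn = (5, 4, -7) − (-1/8)·(-32, 32, 16) = (1, 8, -5).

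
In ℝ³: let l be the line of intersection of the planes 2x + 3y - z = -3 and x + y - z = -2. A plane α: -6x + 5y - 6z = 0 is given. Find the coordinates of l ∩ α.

(-1, 0, 1)

Direction of l: (2, 3, -1) × (1, 1, -1) = (-2, 1, -1).
A point on l: solving the two plane equations with x = -3 gives (-3, 1, 0).
Substitute r = (-3, 1, 0) + t(-2, 1, -1) into the plane: 23 + 23t = 0, so t = -1.
Intersection: (-3, 1, 0) + (-1)·(-2, 1, -1) = (-1, 0, 1).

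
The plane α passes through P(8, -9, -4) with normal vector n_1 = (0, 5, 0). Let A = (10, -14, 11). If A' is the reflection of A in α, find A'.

(10, -4, 11)

α: n_1·r = n_1·P gives 5y = -45.
λ = (n·A − d)/|n|² = (-70 − (-45))/25 = -1.
Reflection = A − 2λn = (10, -14, 11) − (-2)·(0, 5, 0) = (10, -4, 11).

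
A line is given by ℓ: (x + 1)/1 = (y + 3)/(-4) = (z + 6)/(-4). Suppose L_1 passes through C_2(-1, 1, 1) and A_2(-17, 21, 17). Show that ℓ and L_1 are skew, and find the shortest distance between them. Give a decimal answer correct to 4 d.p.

1.7300

ℓ has direction (1, -4, -4) through (-1, -3, -6).
A direction vector for L_1 is A_2 − C_2 = (-16, 20, 16).
Common perpendicular direction n = (1, -4, -4) × (-16, 20, 16) = (16, 48, -44).
With w = (-1, 1, 1) − (-1, -3, -6) = (0, 4, 7), w · n = -116.
Since n ≠ 0 the lines are not parallel, and w · n = -116 ≠ 0 so they do not intersect; hence they are skew.
Distance = |w · n| / |n| = |-116| / √4496 ≈ 1.7300.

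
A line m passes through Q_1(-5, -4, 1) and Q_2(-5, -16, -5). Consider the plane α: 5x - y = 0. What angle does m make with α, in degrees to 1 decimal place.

10.1

A direction vector for m is Q_2 − Q_1 = (0, -12, -6).
sin θ = |n·v| / (|n||v|) = |12| / (√26 · √180) = 0.17541.
θ ≈ 10.1°.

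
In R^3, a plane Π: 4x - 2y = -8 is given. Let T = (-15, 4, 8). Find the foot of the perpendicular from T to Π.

(-3, -2, 8)

Foot = T − λn with λ = (n·T − d)/|n|² = (-68 − (-8))/20 = -3.
Foot = (-15, 4, 8) − (-3)·(4, -2, 0) = (-3, -2, 8).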